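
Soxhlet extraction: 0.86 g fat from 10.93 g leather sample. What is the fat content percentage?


Fat content = 0.86 / 10.93 x 100
Fat = 7.9%


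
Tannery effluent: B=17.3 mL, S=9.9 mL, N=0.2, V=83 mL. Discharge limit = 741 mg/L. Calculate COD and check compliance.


COD = (17.3 - 9.9) x 0.2 x 8000 / 83 = 142.7 mg/L
Limit: 741 mg/L
Compliant: Yes


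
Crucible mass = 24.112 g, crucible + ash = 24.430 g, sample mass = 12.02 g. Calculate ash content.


Ash mass = 0.318 g
Ash content = 2.65%


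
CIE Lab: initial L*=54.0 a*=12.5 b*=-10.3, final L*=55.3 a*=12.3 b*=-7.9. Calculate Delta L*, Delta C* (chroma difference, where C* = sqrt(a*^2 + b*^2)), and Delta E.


Delta L* = 55.3 - 54.0 = 1.3
C1* = sqrt((12.5)^2 + (-10.3)^2) = 16.197
C2* = sqrt((12.3)^2 + (-7.9)^2) = 14.618
Delta C* = 14.618 - 16.197 = -1.58
Delta E = sqrt((1.3)^2 + (-0.2)^2 + (2.4)^2) = 2.74


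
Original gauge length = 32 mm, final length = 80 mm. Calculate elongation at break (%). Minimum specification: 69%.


Elongation = 150.0%
Meets spec: Yes


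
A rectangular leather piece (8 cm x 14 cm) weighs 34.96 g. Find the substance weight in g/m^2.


3121.4 g/m^2

Area = 8 x 14 = 112 cm^2
SW = 34.96 / 112 x 10000 = 3121.4 g/m^2


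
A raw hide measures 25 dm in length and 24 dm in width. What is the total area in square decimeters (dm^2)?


600 dm^2

Area = length x width
Area = 25 x 24 = 600 dm^2


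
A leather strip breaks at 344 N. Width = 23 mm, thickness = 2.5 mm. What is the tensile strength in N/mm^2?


Cross-sectional area = 23 x 2.5 = 57.5 mm^2
Tensile strength = 344 / 57.5 = 5.98 N/mm^2


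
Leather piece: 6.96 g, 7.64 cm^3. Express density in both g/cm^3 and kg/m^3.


Density = 6.96 / 7.64 = 0.911 g/cm^3
Convert: 0.911 x 1000 = 911 kg/m^3


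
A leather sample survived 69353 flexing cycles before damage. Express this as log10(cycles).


log10(69353) = 4.84


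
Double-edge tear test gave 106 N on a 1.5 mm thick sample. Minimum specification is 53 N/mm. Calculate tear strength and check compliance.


Tear strength = 70.7 N/mm
Compliant: Yes


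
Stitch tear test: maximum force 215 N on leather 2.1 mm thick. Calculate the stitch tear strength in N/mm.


Stitch tear strength = force / thickness
STS = 215 / 2.1 = 102.4 N/mm


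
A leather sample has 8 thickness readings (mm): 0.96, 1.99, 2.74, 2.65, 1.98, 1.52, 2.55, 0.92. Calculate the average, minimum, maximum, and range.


Average = 1.91 mm
Min = 0.92 mm
Max = 2.74 mm
Range = 1.82 mm

Sum = 15.31
Average = 15.31 / 8 = 1.91 mm
Minimum = 0.92 mm
Maximum = 2.74 mm
Range = 2.74 - 0.92 = 1.82 mm


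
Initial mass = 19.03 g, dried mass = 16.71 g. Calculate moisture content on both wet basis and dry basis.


Moisture lost = 19.03 - 16.71 = 2.32 g
Wet basis MC = 2.32 / 19.03 x 100 = 12.2%
Dry basis MC = 2.32 / 16.71 x 100 = 13.9%


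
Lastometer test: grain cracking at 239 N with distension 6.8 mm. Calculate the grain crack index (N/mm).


Grain crack index = force / distension
Index = 239 / 6.8 = 35.1 N/mm


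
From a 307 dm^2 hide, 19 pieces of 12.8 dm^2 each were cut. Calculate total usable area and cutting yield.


Total usable = 19 x 12.8 = 243.2 dm^2
Yield = 243.2 / 307 x 100 = 79.2%


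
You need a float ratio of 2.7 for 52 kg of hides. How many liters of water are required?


Water = hide weight x target ratio
Water = 52 x 2.7 = 140.4 L


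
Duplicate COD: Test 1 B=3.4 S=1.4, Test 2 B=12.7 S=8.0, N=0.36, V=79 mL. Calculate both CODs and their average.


COD1 = 72.9 mg/L
COD2 = 171.3 mg/L
Average = 122.1 mg/L


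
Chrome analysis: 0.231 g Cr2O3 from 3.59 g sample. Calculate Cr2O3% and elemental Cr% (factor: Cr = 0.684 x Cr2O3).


Cr2O3 = 6.43%
Cr = 4.40%


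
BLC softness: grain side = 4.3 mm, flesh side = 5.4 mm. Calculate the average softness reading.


4.85 mm


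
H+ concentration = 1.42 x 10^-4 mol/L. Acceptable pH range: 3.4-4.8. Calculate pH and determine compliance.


pH = 3.85
Compliant: Yes

pH = -log10(1.42 x 10^-4) = 3.85
Range: 3.4 to 4.8
Compliant: Yes


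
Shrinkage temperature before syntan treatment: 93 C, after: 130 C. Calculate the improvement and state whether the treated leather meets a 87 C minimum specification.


Improvement = 37 C
Meets 87 C spec: Yes

Improvement = 130 - 93 = 37 C
Spec check: 130 C >= 87 C? Yes


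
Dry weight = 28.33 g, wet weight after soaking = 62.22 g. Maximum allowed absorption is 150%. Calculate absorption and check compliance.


Absorption = 119.6%
Compliant: Yes

WA = (62.22 - 28.33) / 28.33 x 100 = 119.6%
Maximum allowed: 150%
Compliant: Yes


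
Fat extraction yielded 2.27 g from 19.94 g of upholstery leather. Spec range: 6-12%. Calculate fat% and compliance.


Fat% = 2.27 / 19.94 x 100 = 11.4%
Spec range: 6-12%
Compliant: Yes


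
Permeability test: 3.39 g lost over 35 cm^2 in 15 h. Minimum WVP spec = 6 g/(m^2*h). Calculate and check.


WVP = 3.39 / (35 x 15) x 10000 = 64.57 g/(m^2*h)
Minimum: 6 g/(m^2*h)
Meets spec: Yes


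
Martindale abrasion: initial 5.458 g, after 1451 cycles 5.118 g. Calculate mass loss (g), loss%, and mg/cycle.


Loss = 5.458 - 5.118 = 0.340 g
Loss% = 0.340 / 5.458 x 100 = 6.23%
Rate = 0.340 / 1451 x 1000 = 0.234 mg/cycle


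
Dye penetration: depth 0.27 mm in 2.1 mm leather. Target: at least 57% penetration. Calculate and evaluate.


Penetration = 0.27 / 2.1 x 100 = 12.9%
Target: 57%
Meets target: No


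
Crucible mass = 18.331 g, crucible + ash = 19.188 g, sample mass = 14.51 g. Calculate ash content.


Ash mass = 0.857 g
Ash content = 5.91%


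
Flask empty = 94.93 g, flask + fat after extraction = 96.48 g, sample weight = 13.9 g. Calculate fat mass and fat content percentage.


Fat mass = 1.55 g
Fat content = 11.2%

Fat mass = 96.48 - 94.93 = 1.55 g
Fat% = 1.55 / 13.9 x 100 = 11.2%


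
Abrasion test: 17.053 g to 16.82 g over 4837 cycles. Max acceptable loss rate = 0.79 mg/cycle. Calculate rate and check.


Loss = 17.053 - 16.82 = 0.233 g
Rate = 0.233 g / 4837 cycles x 1000 = 0.048 mg/cycle
Max = 0.79 mg/cycle
Passes: Yes


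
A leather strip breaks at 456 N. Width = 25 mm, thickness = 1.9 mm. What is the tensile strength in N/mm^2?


Cross-sectional area = 25 x 1.9 = 47.5 mm^2
Tensile strength = 456 / 47.5 = 9.60 N/mm^2


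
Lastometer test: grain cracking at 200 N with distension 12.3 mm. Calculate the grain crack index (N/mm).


Grain crack index = force / distension
Index = 200 / 12.3 = 16.3 N/mm


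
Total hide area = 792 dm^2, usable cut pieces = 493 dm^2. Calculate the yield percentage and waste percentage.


Yield = 493 / 792 x 100 = 62.2%
Waste = 792 - 493 = 299 dm^2
Waste% = 100 - 62.2 = 37.8%


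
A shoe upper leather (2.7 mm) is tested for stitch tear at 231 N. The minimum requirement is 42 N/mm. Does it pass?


STS = 231 / 2.7 = 85.6 N/mm
Minimum required: 42 N/mm
Passes: Yes


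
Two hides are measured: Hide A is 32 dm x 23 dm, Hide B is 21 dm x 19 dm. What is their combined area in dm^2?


1135 dm^2

Hide A area = 32 x 23 = 736 dm^2
Hide B area = 21 x 19 = 399 dm^2
Total = 736 + 399 = 1135 dm^2


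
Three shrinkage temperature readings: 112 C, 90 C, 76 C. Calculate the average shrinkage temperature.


Average = (112 + 90 + 76) / 3
Average = 278 / 3 = 92.7 C


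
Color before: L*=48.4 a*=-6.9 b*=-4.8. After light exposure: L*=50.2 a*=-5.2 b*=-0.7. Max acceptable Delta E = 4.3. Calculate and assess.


dL = 1.8, da = 1.7, db = 4.1
dE = sqrt((1.8)^2 + (1.7)^2 + (4.1)^2) = 4.79
Max = 4.3
Passes: No


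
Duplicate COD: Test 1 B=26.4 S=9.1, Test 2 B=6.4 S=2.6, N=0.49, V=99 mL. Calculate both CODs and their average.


COD1 = (26.4 - 9.1) x 0.49 x 8000 / 99 = 685.0 mg/L
COD2 = (6.4 - 2.6) x 0.49 x 8000 / 99 = 150.5 mg/L
Average = (685.0 + 150.5) / 2 = 417.8 mg/L


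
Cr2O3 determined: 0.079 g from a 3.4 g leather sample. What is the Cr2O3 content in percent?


2.32%

Cr2O3% = 0.079 / 3.4 x 100
Cr2O3% = 2.32%


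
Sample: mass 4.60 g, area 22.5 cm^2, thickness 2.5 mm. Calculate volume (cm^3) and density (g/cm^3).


Thickness in cm = 2.5 / 10 = 0.25 cm
Volume = 22.5 x 0.25 = 5.625 cm^3
Density = 4.60 / 5.625 = 0.818 g/cm^3


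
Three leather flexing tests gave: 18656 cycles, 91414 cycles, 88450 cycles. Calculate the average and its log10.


Average = 66173 cycles
log10 = 4.82

Average = (18656 + 91414 + 88450) / 3 = 66173 cycles
log10(66173) = 4.82


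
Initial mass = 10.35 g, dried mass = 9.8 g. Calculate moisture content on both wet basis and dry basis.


Moisture lost = 10.35 - 9.8 = 0.55 g
Wet basis MC = 0.55 / 10.35 x 100 = 5.3%
Dry basis MC = 0.55 / 9.8 x 100 = 5.6%


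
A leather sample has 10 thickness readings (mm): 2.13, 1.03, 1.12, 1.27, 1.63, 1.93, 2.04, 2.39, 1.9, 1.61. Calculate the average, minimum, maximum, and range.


Average = 1.71 mm
Min = 1.03 mm
Max = 2.39 mm
Range = 1.36 mm

Sum = 17.05
Average = 17.05 / 10 = 1.71 mm
Minimum = 1.03 mm
Maximum = 2.39 mm
Range = 2.39 - 1.03 = 1.36 mm


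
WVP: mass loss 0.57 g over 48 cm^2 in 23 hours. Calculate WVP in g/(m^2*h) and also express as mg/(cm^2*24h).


WVP = 0.57 / (48 x 23) x 10000 = 5.16 g/(m^2*h)
Mass loss in mg = 0.57 x 1000 = 570 mg
Per cm^2 per 24h in mg: 570 x 24 / (48 x 23) = 13680 / 1104 = 12.39 mg/(cm^2*24h)


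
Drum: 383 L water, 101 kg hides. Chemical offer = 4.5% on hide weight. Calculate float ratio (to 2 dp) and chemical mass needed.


Float ratio = 3.79
Chemical needed = 4.545 kg


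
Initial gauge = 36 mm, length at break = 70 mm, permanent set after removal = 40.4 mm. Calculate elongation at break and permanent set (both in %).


Elongation at break = 94.4%
Permanent set = 12.2%

Elongation at break = (70 - 36) / 36 x 100 = 94.4%
Permanent set = (40.4 - 36) / 36 x 100 = 12.2%


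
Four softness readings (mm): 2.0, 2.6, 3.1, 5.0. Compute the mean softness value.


3.18 mm


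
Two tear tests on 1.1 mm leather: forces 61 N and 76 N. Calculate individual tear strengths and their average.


Tear 1 = 61 / 1.1 = 55.5 N/mm
Tear 2 = 76 / 1.1 = 69.1 N/mm
Average = (55.5 + 69.1) / 2 = 62.3 N/mm


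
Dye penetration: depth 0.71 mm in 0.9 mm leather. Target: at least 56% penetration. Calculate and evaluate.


Penetration = 0.71 / 0.9 x 100 = 78.9%
Target: 56%
Meets target: Yes


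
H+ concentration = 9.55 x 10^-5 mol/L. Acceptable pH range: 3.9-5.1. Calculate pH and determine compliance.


pH = 4.02
Compliant: Yes

pH = -log10(9.55 x 10^-5) = 4.02
Range: 3.9 to 5.1
Compliant: Yes


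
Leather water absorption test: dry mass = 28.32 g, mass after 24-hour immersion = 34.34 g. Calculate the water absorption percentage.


Water absorbed = 34.34 - 28.32 = 6.02 g
WA% = 6.02 / 28.32 x 100 = 21.3%


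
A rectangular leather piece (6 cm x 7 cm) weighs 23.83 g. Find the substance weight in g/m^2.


Area = 6 x 7 = 42 cm^2
SW = 23.83 / 42 x 10000 = 5673.8 g/m^2


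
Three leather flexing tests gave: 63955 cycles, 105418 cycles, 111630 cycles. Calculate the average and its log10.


Average = 93668 cycles
log10 = 4.97

Average = (63955 + 105418 + 111630) / 3 = 93668 cycles
log10(93668) = 4.97


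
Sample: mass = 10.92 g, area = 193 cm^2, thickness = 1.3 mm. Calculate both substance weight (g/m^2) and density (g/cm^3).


SW = 10.92 / 193 x 10000 = 565.8 g/m^2
Volume = 193 x 1.3 / 10 = 25.09 cm^3
Density = 10.92 / 25.09 = 0.435 g/cm^3


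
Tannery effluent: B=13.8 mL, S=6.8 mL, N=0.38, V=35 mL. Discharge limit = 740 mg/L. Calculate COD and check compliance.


COD = (13.8 - 6.8) x 0.38 x 8000 / 35 = 608.0 mg/L
Limit: 740 mg/L
Compliant: Yes


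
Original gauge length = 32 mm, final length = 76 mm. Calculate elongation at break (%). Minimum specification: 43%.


Elongation = 137.5%
Meets spec: Yes

Extension = 76 - 32 = 44 mm
Elongation = 44 / 32 x 100 = 137.5%
Minimum required: 43%
Meets specification: Yes


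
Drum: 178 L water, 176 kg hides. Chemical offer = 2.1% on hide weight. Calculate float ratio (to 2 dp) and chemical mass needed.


Float ratio = 178 / 176 = 1.01
Chemical = 176 x 2.1 / 100 = 3.696 kg


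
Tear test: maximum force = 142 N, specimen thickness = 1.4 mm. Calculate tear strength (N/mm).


Tear strength = force / thickness
Tear = 142 / 1.4 = 101.4 N/mm


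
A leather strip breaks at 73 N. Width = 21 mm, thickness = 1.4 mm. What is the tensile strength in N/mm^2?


Cross-sectional area = 21 x 1.4 = 29.4 mm^2
Tensile strength = 73 / 29.4 = 2.48 N/mm^2


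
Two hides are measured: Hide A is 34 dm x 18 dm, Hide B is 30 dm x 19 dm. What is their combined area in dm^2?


Hide A area = 34 x 18 = 612 dm^2
Hide B area = 30 x 19 = 570 dm^2
Total = 612 + 570 = 1182 dm^2


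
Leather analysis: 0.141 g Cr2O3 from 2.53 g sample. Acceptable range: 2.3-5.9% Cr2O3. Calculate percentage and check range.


Cr2O3 = 5.57%
Within range: Yes

Cr2O3% = 0.141 / 2.53 x 100 = 5.57%
Acceptable range: 2.3 to 5.9%
Within range: Yes


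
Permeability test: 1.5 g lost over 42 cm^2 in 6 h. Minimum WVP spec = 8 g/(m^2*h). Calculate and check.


WVP = 1.5 / (42 x 6) x 10000 = 59.52 g/(m^2*h)
Minimum: 8 g/(m^2*h)
Meets spec: Yes


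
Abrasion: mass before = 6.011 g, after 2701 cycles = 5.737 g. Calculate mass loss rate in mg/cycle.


0.101 mg/cycle

Mass loss = 6.011 - 5.737 = 0.274 g
Rate = 0.274 / 2701 x 1000 = 0.101 mg/cycle


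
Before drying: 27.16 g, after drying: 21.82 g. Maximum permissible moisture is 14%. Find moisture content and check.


Moisture content = 19.7%
Acceptable: No


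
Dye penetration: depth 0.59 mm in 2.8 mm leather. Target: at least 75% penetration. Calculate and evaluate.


Penetration = 21.1%
Meets target: No


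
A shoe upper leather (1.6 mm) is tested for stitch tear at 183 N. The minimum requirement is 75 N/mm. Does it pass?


STS = 114.4 N/mm
Passes: Yes

STS = 183 / 1.6 = 114.4 N/mm
Minimum required: 75 N/mm
Passes: Yes


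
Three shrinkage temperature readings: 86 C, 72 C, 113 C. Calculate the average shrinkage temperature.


90.3 C

Average = (86 + 72 + 113) / 3
Average = 271 / 3 = 90.3 C


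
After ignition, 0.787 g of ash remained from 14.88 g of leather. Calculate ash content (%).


Ash% = 0.787 / 14.88 x 100
Ash% = 5.29%


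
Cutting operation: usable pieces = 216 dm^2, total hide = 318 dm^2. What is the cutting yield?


Yield = usable / total x 100
Yield = 216 / 318 x 100 = 67.9%


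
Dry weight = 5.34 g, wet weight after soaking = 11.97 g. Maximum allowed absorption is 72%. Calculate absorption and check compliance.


Absorption = 124.2%
Compliant: No

WA = (11.97 - 5.34) / 5.34 x 100 = 124.2%
Maximum allowed: 72%
Compliant: No


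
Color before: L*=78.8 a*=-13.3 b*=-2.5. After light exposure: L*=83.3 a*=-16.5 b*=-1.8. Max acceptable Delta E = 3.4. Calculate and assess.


dL = 4.5, da = -3.2, db = 0.7
dE = sqrt((4.5)^2 + (-3.2)^2 + (0.7)^2) = 5.57
Max = 3.4
Passes: No


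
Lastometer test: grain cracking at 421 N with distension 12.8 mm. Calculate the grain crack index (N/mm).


32.9 N/mm

Grain crack index = force / distension
Index = 421 / 12.8 = 32.9 N/mm


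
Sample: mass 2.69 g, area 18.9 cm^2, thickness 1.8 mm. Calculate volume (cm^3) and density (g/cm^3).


Thickness in cm = 1.8 / 10 = 0.18 cm
Volume = 18.9 x 0.18 = 3.402 cm^3
Density = 2.69 / 3.402 = 0.791 g/cm^3


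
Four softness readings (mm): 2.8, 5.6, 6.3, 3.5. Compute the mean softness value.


Sum = 2.8 + 5.6 + 6.3 + 3.5
Mean = 18.2 / 4 = 4.55 mm


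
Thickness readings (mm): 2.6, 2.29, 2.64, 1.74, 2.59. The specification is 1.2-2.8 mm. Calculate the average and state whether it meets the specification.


Average = 2.37 mm
Within specification: Yes

Sum = 11.86
Average = 11.86 / 5 = 2.37 mm
Specification range: 1.2 to 2.8 mm
Within spec: Yes


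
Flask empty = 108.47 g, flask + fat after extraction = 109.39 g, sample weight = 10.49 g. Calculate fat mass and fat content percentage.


Fat mass = 0.92 g
Fat content = 8.8%

Fat mass = 109.39 - 108.47 = 0.92 g
Fat% = 0.92 / 10.49 x 100 = 8.8%


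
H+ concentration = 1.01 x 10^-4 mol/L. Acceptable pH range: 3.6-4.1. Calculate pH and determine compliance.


pH = -log10(1.01 x 10^-4) = 4.00
Range: 3.6 to 4.1
Compliant: Yes


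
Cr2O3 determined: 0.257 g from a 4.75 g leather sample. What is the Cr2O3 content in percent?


5.41%

Cr2O3% = 0.257 / 4.75 x 100
Cr2O3% = 5.41%


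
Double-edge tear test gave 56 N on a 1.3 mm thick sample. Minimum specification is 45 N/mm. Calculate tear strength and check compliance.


Tear strength = 56 / 1.3 = 43.1 N/mm
Required minimum = 45 N/mm
Compliant: No


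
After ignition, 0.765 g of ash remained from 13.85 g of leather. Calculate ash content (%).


5.52%


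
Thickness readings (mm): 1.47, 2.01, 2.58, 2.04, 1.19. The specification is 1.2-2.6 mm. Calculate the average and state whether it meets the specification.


Average = 1.86 mm
Within specification: Yes


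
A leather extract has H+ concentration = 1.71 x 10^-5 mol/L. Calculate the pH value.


pH = -log10[H+]
pH = -log10(1.71 x 10^-5) = 4.77


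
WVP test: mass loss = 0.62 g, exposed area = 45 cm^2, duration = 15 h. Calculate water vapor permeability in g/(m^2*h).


9.19 g/(m^2*h)


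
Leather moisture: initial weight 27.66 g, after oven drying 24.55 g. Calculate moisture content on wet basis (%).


11.2%

Moisture = 27.66 - 24.55 = 3.11 g
MC = 3.11 / 27.66 x 100 = 11.2%


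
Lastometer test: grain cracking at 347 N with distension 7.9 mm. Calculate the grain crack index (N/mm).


Grain crack index = force / distension
Index = 347 / 7.9 = 43.9 N/mm


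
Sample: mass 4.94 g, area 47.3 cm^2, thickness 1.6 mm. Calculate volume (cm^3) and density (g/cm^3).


Thickness in cm = 1.6 / 10 = 0.16 cm
Volume = 47.3 x 0.16 = 7.568 cm^3
Density = 4.94 / 7.568 = 0.653 g/cm^3


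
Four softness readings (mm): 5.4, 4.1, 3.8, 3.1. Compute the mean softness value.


4.10 mm

Sum = 5.4 + 4.1 + 3.8 + 3.1
Mean = 16.4 / 4 = 4.10 mm


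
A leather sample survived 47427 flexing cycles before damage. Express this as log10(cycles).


4.68

log10(47427) = 4.68


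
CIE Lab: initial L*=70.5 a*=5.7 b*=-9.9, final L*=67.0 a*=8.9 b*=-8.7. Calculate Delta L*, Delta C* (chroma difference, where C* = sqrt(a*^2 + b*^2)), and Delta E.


Delta L* = 67.0 - 70.5 = -3.5
C1* = sqrt((5.7)^2 + (-9.9)^2) = 11.424
C2* = sqrt((8.9)^2 + (-8.7)^2) = 12.446
Delta C* = 12.446 - 11.424 = 1.02
Delta E = sqrt((-3.5)^2 + (3.2)^2 + (1.2)^2) = 4.89


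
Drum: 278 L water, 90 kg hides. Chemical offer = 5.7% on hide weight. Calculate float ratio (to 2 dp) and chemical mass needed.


Float ratio = 278 / 90 = 3.09
Chemical = 90 x 5.7 / 100 = 5.13 kg


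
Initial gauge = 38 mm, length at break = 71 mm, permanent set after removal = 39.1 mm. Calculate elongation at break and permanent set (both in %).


Elongation at break = (71 - 38) / 38 x 100 = 86.8%
Permanent set = (39.1 - 38) / 38 x 100 = 2.9%


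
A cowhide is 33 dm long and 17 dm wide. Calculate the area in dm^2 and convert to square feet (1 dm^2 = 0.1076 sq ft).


Area = 33 x 17 = 561 dm^2
Conversion: 561 x 0.1076 = 60.36 sq ft


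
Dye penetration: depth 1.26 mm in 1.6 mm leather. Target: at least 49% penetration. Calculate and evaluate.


Penetration = 78.8%
Meets target: Yes


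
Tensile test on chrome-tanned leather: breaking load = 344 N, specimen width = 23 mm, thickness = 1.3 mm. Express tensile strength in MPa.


Cross-section = 23 x 1.3 = 29.9 mm^2
TS = 344 / 29.9 = 11.51 MPa
(1 N/mm^2 = 1 MPa)


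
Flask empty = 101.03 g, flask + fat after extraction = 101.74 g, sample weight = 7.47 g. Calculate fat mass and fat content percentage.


Fat mass = 101.74 - 101.03 = 0.71 g
Fat% = 0.71 / 7.47 x 100 = 9.5%


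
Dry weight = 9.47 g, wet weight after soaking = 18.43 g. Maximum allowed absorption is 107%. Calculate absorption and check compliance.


Absorption = 94.6%
Compliant: Yes

WA = (18.43 - 9.47) / 9.47 x 100 = 94.6%
Maximum allowed: 107%
Compliant: Yes


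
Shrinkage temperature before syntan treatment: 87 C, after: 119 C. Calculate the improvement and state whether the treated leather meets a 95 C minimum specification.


Improvement = 119 - 87 = 32 C
Spec check: 119 C >= 95 C? Yes


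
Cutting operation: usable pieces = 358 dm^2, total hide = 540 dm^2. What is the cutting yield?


66.3%

Yield = usable / total x 100
Yield = 358 / 540 x 100 = 66.3%


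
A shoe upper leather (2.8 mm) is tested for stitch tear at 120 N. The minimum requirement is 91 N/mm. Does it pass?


STS = 120 / 2.8 = 42.9 N/mm
Minimum required: 91 N/mm
Passes: No


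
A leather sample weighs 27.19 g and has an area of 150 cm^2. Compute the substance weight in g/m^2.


Substance weight = mass / area x 10000
SW = 27.19 / 150 x 10000
SW = 1812.7 g/m^2


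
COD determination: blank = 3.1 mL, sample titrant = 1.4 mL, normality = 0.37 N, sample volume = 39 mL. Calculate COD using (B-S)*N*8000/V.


COD = (3.1 - 1.4) x 0.37 x 8000 / 39
COD = 1.7 x 0.37 x 8000 / 39
COD = 129.0 mg/L


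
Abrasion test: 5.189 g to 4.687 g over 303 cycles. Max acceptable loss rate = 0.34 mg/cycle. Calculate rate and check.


Rate = 1.657 mg/cycle
Passes: No

Loss = 5.189 - 4.687 = 0.502 g
Rate = 0.502 g / 303 cycles x 1000 = 1.657 mg/cycle
Max = 0.34 mg/cycle
Passes: No


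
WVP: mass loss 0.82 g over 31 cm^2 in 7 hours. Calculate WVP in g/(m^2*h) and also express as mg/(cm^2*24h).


WVP = 0.82 / (31 x 7) x 10000 = 37.79 g/(m^2*h)
Mass loss in mg = 0.82 x 1000 = 820 mg
Per cm^2 per 24h in mg: 820 x 24 / (31 x 7) = 19680 / 217 = 90.69 mg/(cm^2*24h)


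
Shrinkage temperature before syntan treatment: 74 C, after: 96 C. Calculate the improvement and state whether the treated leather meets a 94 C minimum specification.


Improvement = 96 - 74 = 22 C
Spec check: 96 C >= 94 C? Yes


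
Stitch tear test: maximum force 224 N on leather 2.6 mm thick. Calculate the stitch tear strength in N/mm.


86.2 N/mm


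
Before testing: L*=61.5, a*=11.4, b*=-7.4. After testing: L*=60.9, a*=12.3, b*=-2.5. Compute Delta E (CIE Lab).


Delta E = 5.02


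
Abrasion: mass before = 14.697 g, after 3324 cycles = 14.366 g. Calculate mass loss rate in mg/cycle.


Mass loss = 14.697 - 14.366 = 0.331 g
Rate = 0.331 / 3324 x 1000 = 0.100 mg/cycle


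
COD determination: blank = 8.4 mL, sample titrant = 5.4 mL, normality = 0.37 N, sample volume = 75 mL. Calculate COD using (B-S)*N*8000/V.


118.4 mg/L


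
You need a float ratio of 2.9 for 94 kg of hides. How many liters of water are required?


272.6 L


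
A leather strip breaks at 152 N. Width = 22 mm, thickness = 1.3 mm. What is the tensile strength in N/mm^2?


5.31 N/mm^2


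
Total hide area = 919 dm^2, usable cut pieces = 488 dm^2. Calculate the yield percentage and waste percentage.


Yield = 488 / 919 x 100 = 53.1%
Waste = 919 - 488 = 431 dm^2
Waste% = 100 - 53.1 = 46.9%


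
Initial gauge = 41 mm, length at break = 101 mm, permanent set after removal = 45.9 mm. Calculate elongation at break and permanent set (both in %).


Elongation at break = 146.3%
Permanent set = 12.0%


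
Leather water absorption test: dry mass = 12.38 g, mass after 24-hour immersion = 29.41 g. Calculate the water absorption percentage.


137.6%

Water absorbed = 29.41 - 12.38 = 17.03 g
WA% = 17.03 / 12.38 x 100 = 137.6%


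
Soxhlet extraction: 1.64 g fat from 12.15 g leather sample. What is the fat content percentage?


13.5%

Fat content = 1.64 / 12.15 x 100
Fat = 13.5%


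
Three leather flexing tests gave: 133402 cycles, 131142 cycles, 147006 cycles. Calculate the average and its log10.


Average = (133402 + 131142 + 147006) / 3 = 137183 cycles
log10(137183) = 5.14


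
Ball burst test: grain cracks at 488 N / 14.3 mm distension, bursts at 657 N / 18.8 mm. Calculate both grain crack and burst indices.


Crack index = 488 / 14.3 = 34.1 N/mm
Burst index = 657 / 18.8 = 34.9 N/mm


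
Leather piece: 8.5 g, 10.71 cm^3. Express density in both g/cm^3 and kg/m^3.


Density = 8.5 / 10.71 = 0.794 g/cm^3
Convert: 0.794 x 1000 = 794 kg/m^3


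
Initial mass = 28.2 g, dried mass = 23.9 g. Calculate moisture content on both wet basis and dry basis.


Moisture lost = 28.2 - 23.9 = 4.30 g
Wet basis MC = 4.30 / 28.2 x 100 = 15.2%
Dry basis MC = 4.30 / 23.9 x 100 = 18.0%


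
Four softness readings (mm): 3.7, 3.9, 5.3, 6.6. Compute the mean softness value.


Sum = 3.7 + 3.9 + 5.3 + 6.6
Mean = 19.5 / 4 = 4.88 mm


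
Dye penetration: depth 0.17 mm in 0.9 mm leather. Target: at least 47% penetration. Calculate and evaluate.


Penetration = 0.17 / 0.9 x 100 = 18.9%
Target: 47%
Meets target: No


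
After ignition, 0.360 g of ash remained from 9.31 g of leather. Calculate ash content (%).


Ash% = 0.360 / 9.31 x 100
Ash% = 3.87%


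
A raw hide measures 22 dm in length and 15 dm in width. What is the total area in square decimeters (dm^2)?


330 dm^2


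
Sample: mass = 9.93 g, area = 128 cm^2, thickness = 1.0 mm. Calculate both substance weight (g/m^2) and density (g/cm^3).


Substance weight = 775.8 g/m^2
Density = 0.776 g/cm^3

SW = 9.93 / 128 x 10000 = 775.8 g/m^2
Volume = 128 x 1.0 / 10 = 12.80 cm^3
Density = 9.93 / 12.80 = 0.776 g/cm^3


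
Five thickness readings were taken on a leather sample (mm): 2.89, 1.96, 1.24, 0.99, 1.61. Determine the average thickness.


1.74 mm

Sum = 2.89 + 1.96 + 1.24 + 0.99 + 1.61 = 8.69
Average = 8.69 / 5 = 1.74 mm


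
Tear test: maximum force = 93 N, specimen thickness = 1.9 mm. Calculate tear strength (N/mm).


Tear strength = force / thickness
Tear = 93 / 1.9 = 48.9 N/mm


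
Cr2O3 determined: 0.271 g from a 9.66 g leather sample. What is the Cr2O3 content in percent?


Cr2O3% = 0.271 / 9.66 x 100
Cr2O3% = 2.81%


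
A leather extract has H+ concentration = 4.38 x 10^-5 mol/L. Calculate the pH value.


pH = 4.36


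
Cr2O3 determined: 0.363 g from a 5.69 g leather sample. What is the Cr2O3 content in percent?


6.38%

Cr2O3% = 0.363 / 5.69 x 100
Cr2O3% = 6.38%


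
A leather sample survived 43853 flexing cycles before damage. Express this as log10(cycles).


log10(43853) = 4.64


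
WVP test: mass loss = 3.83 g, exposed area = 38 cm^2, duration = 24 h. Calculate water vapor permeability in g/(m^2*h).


42.00 g/(m^2*h)

WVP = mass_loss / (area x time) x 10000
WVP = 3.83 / (38 x 24) x 10000
WVP = 3.83 / 912 x 10000 = 42.00 g/(m^2*h)


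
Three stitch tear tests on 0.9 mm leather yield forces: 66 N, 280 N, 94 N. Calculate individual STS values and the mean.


STS1 = 66 / 0.9 = 73.3 N/mm
STS2 = 280 / 0.9 = 311.1 N/mm
STS3 = 94 / 0.9 = 104.4 N/mm
Mean = (73.3 + 311.1 + 104.4) / 3 = 162.9 N/mm


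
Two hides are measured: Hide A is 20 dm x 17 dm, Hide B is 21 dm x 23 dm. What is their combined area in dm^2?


823 dm^2


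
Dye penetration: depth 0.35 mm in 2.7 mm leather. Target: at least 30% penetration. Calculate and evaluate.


Penetration = 0.35 / 2.7 x 100 = 13.0%
Target: 30%
Meets target: No


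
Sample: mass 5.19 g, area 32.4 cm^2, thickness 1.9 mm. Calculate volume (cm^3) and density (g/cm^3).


Volume = 6.156 cm^3
Density = 0.843 g/cm^3


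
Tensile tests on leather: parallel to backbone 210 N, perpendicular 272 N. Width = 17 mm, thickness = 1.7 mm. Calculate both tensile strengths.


Area = 17 x 1.7 = 28.9 mm^2
TS (parallel) = 210 / 28.9 = 7.27 N/mm^2
TS (perpendicular) = 272 / 28.9 = 9.41 N/mm^2


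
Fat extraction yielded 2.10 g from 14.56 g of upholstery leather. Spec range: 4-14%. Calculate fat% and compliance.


Fat% = 2.10 / 14.56 x 100 = 14.4%
Spec range: 4-14%
Compliant: No


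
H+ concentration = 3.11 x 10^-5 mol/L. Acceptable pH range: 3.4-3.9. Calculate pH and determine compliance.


pH = -log10(3.11 x 10^-5) = 4.51
Range: 3.4 to 3.9
Compliant: No


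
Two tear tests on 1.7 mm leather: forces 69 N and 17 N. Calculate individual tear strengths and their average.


Tear 1 = 40.6 N/mm
Tear 2 = 10.0 N/mm
Average = 25.3 N/mm


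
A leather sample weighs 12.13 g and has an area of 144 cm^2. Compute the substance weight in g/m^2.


Substance weight = mass / area x 10000
SW = 12.13 / 144 x 10000
SW = 842.4 g/m^2


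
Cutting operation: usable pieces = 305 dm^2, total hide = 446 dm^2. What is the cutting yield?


Yield = usable / total x 100
Yield = 305 / 446 x 100 = 68.4%


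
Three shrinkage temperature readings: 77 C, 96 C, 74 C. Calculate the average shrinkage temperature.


82.3 C

Average = (77 + 96 + 74) / 3
Average = 247 / 3 = 82.3 C


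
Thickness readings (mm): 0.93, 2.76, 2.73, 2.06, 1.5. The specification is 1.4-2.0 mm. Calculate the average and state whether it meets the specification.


Average = 2.00 mm
Within specification: Yes


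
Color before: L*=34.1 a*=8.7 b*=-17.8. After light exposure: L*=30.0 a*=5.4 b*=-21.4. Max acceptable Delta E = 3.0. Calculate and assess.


dL = -4.1, da = -3.3, db = -3.6
dE = sqrt((-4.1)^2 + (-3.3)^2 + (-3.6)^2) = 6.38
Max = 3.0
Passes: No


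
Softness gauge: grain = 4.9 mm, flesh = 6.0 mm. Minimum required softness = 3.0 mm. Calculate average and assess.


Average softness = 5.45 mm
Meets requirement: Yes

Average = (4.9 + 6.0) / 2 = 5.45 mm
Minimum = 3.0 mm
Meets requirement: Yes


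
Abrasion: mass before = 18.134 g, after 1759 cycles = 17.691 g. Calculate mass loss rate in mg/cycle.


Mass loss = 18.134 - 17.691 = 0.443 g
Rate = 0.443 / 1759 x 1000 = 0.252 mg/cycle


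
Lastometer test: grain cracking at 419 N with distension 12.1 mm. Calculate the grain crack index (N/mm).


34.6 N/mm


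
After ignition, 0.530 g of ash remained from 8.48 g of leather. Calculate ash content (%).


6.25%

Ash% = 0.530 / 8.48 x 100
Ash% = 6.25%


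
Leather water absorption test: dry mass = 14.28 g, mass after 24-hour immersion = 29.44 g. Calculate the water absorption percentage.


Water absorbed = 29.44 - 14.28 = 15.16 g
WA% = 15.16 / 14.28 x 100 = 106.2%


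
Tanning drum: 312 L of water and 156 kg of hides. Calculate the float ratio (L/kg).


Float ratio = water / hide weight
Ratio = 312 / 156 = 2.0


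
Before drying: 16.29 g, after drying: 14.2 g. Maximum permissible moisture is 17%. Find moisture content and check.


MC = (16.29 - 14.2) / 16.29 x 100 = 12.8%
Maximum: 17%
Acceptable: Yes


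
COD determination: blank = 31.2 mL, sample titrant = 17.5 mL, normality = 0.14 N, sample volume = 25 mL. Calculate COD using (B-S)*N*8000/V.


613.8 mg/L


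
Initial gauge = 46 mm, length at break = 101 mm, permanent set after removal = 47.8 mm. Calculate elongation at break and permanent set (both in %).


Elongation at break = (101 - 46) / 46 x 100 = 119.6%
Permanent set = (47.8 - 46) / 46 x 100 = 3.9%


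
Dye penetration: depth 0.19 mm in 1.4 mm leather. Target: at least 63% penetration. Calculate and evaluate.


Penetration = 13.6%
Meets target: No

Penetration = 0.19 / 1.4 x 100 = 13.6%
Target: 63%
Meets target: No


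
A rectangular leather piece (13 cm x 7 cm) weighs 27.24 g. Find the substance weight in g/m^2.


2993.4 g/m^2

Area = 13 x 7 = 91 cm^2
SW = 27.24 / 91 x 10000 = 2993.4 g/m^2


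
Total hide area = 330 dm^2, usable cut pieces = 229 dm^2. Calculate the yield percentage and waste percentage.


Yield = 229 / 330 x 100 = 69.4%
Waste = 330 - 229 = 101 dm^2
Waste% = 100 - 69.4 = 30.6%


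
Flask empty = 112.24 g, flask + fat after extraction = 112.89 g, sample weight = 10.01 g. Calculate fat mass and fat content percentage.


Fat mass = 0.65 g
Fat content = 6.5%

Fat mass = 112.89 - 112.24 = 0.65 g
Fat% = 0.65 / 10.01 x 100 = 6.5%


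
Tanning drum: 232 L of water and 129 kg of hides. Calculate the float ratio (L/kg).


1.8

Float ratio = water / hide weight
Ratio = 232 / 129 = 1.8


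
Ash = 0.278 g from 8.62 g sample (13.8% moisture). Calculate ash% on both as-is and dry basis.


As-is ash = 3.23%
Dry-basis ash = 3.74%

As-is ash% = 0.278 / 8.62 x 100 = 3.23%
Dry mass = 8.62 x (100 - 13.8) / 100 = 7.43044 g
Dry-basis ash% = 0.278 / 7.43044 x 100 = 3.74%


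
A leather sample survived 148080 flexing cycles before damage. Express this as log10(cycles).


5.17

log10(148080) = 5.17


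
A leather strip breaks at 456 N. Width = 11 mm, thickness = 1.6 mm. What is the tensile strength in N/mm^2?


25.91 N/mm^2

Cross-sectional area = 11 x 1.6 = 17.6 mm^2
Tensile strength = 456 / 17.6 = 25.91 N/mm^2


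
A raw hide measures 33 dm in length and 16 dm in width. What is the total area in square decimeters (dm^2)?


Area = length x width
Area = 33 x 16 = 528 dm^2


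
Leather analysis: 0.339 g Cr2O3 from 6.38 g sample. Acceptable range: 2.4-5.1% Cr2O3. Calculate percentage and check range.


Cr2O3 = 5.31%
Within range: No


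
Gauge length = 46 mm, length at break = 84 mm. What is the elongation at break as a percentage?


82.6%

Extension = 84 - 46 = 38 mm
Elongation = 38 / 46 x 100 = 82.6%


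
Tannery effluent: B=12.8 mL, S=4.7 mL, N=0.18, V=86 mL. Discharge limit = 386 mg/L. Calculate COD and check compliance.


COD = 135.6 mg/L
Compliant: Yes

COD = (12.8 - 4.7) x 0.18 x 8000 / 86 = 135.6 mg/L
Limit: 386 mg/L
Compliant: Yes


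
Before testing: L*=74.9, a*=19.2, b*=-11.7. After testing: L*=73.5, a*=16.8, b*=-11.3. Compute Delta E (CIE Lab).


dL = 73.5 - 74.9 = -1.4
da = 16.8 - 19.2 = -2.4
db = -11.3 - (-11.7) = 0.4
dE = sqrt((-1.4)^2 + (-2.4)^2 + (0.4)^2) = 2.81


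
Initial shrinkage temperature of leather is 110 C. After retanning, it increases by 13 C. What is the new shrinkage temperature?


123 C


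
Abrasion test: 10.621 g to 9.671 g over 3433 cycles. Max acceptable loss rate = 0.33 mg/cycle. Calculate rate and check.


Rate = 0.277 mg/cycle
Passes: Yes


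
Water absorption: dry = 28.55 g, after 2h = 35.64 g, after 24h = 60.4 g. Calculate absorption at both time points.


WA (2h) = (35.64 - 28.55) / 28.55 x 100 = 24.8%
WA (24h) = (60.4 - 28.55) / 28.55 x 100 = 111.6%


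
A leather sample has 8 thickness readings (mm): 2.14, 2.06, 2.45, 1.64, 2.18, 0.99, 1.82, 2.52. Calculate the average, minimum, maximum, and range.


Average = 1.98 mm
Min = 0.99 mm
Max = 2.52 mm
Range = 1.53 mm

Sum = 15.80
Average = 15.80 / 8 = 1.98 mm
Minimum = 0.99 mm
Maximum = 2.52 mm
Range = 2.52 - 0.99 = 1.53 mm


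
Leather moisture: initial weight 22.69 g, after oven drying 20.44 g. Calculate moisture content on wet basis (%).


9.9%


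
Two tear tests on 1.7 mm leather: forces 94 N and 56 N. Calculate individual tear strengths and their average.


Tear 1 = 55.3 N/mm
Tear 2 = 32.9 N/mm
Average = 44.1 N/mm

Tear 1 = 94 / 1.7 = 55.3 N/mm
Tear 2 = 56 / 1.7 = 32.9 N/mm
Average = (55.3 + 32.9) / 2 = 44.1 N/mm


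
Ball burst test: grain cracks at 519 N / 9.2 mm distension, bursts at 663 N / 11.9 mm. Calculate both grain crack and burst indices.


Crack index = 56.4 N/mm
Burst index = 55.7 N/mm

Crack index = 519 / 9.2 = 56.4 N/mm
Burst index = 663 / 11.9 = 55.7 N/mm


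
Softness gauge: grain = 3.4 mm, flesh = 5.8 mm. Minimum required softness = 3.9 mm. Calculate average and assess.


Average = (3.4 + 5.8) / 2 = 4.60 mm
Minimum = 3.9 mm
Meets requirement: Yes


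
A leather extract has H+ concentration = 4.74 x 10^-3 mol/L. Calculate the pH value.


pH = -log10[H+]
pH = -log10(4.74 x 10^-3) = 2.32


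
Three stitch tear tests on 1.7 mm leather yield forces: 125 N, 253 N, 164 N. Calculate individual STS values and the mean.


STS1 = 73.5 N/mm
STS2 = 148.8 N/mm
STS3 = 96.5 N/mm
Mean = 106.3 N/mm

STS1 = 125 / 1.7 = 73.5 N/mm
STS2 = 253 / 1.7 = 148.8 N/mm
STS3 = 164 / 1.7 = 96.5 N/mm
Mean = (73.5 + 148.8 + 96.5) / 3 = 106.3 N/mm


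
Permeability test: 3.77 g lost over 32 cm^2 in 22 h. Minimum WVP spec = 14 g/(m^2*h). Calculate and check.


WVP = 53.55 g/(m^2*h)
Meets specification: Yes

WVP = 3.77 / (32 x 22) x 10000 = 53.55 g/(m^2*h)
Minimum: 14 g/(m^2*h)
Meets spec: Yes


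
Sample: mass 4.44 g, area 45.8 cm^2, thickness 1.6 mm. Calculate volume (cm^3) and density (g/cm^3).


Thickness in cm = 1.6 / 10 = 0.16 cm
Volume = 45.8 x 0.16 = 7.328 cm^3
Density = 4.44 / 7.328 = 0.606 g/cm^3


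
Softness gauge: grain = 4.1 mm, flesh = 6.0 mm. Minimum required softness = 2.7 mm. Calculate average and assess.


Average softness = 5.05 mm
Meets requirement: Yes


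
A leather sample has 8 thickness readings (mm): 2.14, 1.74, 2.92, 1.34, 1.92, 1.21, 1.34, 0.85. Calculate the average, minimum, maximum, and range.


Average = 1.68 mm
Min = 0.85 mm
Max = 2.92 mm
Range = 2.07 mm


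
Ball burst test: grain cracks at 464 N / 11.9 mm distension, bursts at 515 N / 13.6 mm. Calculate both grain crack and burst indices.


Crack index = 464 / 11.9 = 39.0 N/mm
Burst index = 515 / 13.6 = 37.9 N/mm


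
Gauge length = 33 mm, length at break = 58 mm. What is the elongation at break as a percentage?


75.8%


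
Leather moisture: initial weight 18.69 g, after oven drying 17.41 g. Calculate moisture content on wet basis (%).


6.8%

Moisture = 18.69 - 17.41 = 1.28 g
MC = 1.28 / 18.69 x 100 = 6.8%


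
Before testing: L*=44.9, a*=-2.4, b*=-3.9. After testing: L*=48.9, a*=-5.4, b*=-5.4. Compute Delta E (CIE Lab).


Delta E = 5.22


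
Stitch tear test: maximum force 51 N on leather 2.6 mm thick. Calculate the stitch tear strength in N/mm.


19.6 N/mm


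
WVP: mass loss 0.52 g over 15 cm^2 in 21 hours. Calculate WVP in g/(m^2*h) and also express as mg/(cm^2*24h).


WVP = 16.51 g/(m^2*h)
Daily rate = 39.62 mg/(cm^2*24h)

WVP = 0.52 / (15 x 21) x 10000 = 16.51 g/(m^2*h)
Mass loss in mg = 0.52 x 1000 = 520 mg
Per cm^2 per 24h in mg: 520 x 24 / (15 x 21) = 12480 / 315 = 39.62 mg/(cm^2*24h)


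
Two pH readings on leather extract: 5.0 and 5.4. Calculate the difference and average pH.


Difference = 0.4
Average pH = 5.20


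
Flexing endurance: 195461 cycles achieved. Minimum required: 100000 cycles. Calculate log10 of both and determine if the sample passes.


log10(195461) = 5.29
log10(100000) = 5.00
Passes: Yes


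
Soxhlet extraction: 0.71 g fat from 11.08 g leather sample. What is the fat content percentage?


6.4%


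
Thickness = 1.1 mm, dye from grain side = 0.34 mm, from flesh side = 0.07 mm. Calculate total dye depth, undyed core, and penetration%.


Total dyed = 0.41 mm
Undyed core = 0.69 mm
Penetration = 37.3%


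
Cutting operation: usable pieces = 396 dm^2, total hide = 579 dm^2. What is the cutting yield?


68.4%


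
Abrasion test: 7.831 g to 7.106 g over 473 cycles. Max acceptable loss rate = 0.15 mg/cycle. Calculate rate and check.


Rate = 1.533 mg/cycle
Passes: No


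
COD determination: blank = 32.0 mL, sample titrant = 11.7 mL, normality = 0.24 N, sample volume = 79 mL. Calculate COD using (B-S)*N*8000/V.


COD = (32.0 - 11.7) x 0.24 x 8000 / 79
COD = 20.3 x 0.24 x 8000 / 79
COD = 493.4 mg/L


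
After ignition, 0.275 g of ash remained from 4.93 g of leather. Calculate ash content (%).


Ash% = 0.275 / 4.93 x 100
Ash% = 5.58%


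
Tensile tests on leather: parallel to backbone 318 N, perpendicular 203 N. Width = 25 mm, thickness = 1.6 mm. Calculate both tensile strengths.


Area = 25 x 1.6 = 40.0 mm^2
TS (parallel) = 318 / 40.0 = 7.95 N/mm^2
TS (perpendicular) = 203 / 40.0 = 5.08 N/mm^2


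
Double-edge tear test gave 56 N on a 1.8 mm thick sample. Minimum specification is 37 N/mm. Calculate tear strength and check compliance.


Tear strength = 31.1 N/mm
Compliant: No

Tear strength = 56 / 1.8 = 31.1 N/mm
Required minimum = 37 N/mm
Compliant: No
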